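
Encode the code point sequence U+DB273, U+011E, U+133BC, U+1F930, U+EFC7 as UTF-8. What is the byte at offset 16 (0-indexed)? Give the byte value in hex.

U+DB273 → 4-byte form F3 9B 89 B3 at offsets 0–3.
U+011E → 2-byte form C4 9E at offsets 4–5.
U+133BC → 4-byte form F0 93 8E BC at offsets 6–9.
U+1F930 → 4-byte form F0 9F A4 B0 at offsets 10–13.
U+EFC7 → 3-byte form EE BF 87 at offsets 14–16.
Offset 16 falls in char 5's range; it's byte 3 of EE BF 87 = 0x87.

0x87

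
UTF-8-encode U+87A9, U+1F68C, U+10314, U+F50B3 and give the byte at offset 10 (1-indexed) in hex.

0x8C

1-indexed offset 10 is 0-indexed offset 9.
U+87A9 → 3-byte form E8 9E A9 at offsets 0–2.
U+1F68C → 4-byte form F0 9F 9A 8C at offsets 3–6.
U+10314 → 4-byte form F0 90 8C 94 at offsets 7–10.
Offset 9 falls in char 3's range; it's byte 3 of F0 90 8C 94 = 0x8C.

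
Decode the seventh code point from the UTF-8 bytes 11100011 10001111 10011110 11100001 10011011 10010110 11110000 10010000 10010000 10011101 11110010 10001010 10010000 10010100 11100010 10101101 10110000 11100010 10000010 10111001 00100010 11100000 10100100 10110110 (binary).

Offset 0: leading byte 0xE3 = 11100011 → 3-byte char #1 = E3 8F 9E.
Offset 3: leading byte 0xE1 = 11100001 → 3-byte char #2 = E1 9B 96.
Offset 6: leading byte 0xF0 = 11110000 → 4-byte char #3 = F0 90 90 9D.
Offset 10: leading byte 0xF2 = 11110010 → 4-byte char #4 = F2 8A 90 94.
Offset 14: leading byte 0xE2 = 11100010 → 3-byte char #5 = E2 AD B0.
Offset 17: leading byte 0xE2 = 11100010 → 3-byte char #6 = E2 82 B9.
Offset 20: leading byte 0x22 = 00100010 → 1-byte char #7 = 22.
Leading byte 0x22 = 00100010 matches 0xxxxxxx → 1-byte sequence.
Byte 1: 0x22 = 00100010, payload 0100010 (7 bits).
Concatenate: 0100010 = 0x22 (7 bits → U+0022).

U+0022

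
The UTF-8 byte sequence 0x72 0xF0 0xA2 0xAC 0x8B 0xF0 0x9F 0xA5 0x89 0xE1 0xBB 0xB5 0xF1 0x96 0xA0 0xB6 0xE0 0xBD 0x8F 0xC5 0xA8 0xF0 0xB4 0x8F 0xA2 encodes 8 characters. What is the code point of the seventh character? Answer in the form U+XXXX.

U+0168

Offset 0: leading byte 0x72 = 01110010 → 1-byte char #1 = 72.
Offset 1: leading byte 0xF0 = 11110000 → 4-byte char #2 = F0 A2 AC 8B.
Offset 5: leading byte 0xF0 = 11110000 → 4-byte char #3 = F0 9F A5 89.
Offset 9: leading byte 0xE1 = 11100001 → 3-byte char #4 = E1 BB B5.
Offset 12: leading byte 0xF1 = 11110001 → 4-byte char #5 = F1 96 A0 B6.
Offset 16: leading byte 0xE0 = 11100000 → 3-byte char #6 = E0 BD 8F.
Offset 19: leading byte 0xC5 = 11000101 → 2-byte char #7 = C5 A8.
Leading byte 0xC5 = 11000101 matches 110xxxxx → 2-byte sequence.
Byte 1: 0xC5 = 11000101, payload 00101 (5 bits).
Byte 2: 0xA8 = 10101000 (10xxxxxx ✓), payload 101000.
Concatenate: 00101101000 = 0x168 (11 bits → U+0168).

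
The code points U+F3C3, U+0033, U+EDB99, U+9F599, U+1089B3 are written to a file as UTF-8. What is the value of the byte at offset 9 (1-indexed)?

0xF2

1-indexed offset 9 is 0-indexed offset 8.
U+F3C3 → 3-byte form EF 8F 83 at offsets 0–2.
U+0033 → 1-byte form 33 at offsets 3–3.
U+EDB99 → 4-byte form F3 AD AE 99 at offsets 4–7.
U+9F599 → 4-byte form F2 9F 96 99 at offsets 8–11.
Offset 8 falls in char 4's range; it's byte 1 of F2 9F 96 99 = 0xF2.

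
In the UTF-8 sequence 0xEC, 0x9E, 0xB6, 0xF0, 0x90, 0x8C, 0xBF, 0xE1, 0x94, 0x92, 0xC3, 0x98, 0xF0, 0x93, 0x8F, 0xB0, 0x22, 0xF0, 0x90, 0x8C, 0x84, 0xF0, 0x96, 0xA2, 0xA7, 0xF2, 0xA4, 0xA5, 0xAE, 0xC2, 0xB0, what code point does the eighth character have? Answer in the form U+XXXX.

Offset 0: leading byte 0xEC = 11101100 → 3-byte char #1 = EC 9E B6.
Offset 3: leading byte 0xF0 = 11110000 → 4-byte char #2 = F0 90 8C BF.
Offset 7: leading byte 0xE1 = 11100001 → 3-byte char #3 = E1 94 92.
Offset 10: leading byte 0xC3 = 11000011 → 2-byte char #4 = C3 98.
Offset 12: leading byte 0xF0 = 11110000 → 4-byte char #5 = F0 93 8F B0.
Offset 16: leading byte 0x22 = 00100010 → 1-byte char #6 = 22.
Offset 17: leading byte 0xF0 = 11110000 → 4-byte char #7 = F0 90 8C 84.
Offset 21: leading byte 0xF0 = 11110000 → 4-byte char #8 = F0 96 A2 A7.
Leading byte 0xF0 = 11110000 matches 11110xxx → 4-byte sequence.
Byte 1: 0xF0 = 11110000, payload 000 (3 bits).
Byte 2: 0x96 = 10010110 (10xxxxxx ✓), payload 010110.
Byte 3: 0xA2 = 10100010 (10xxxxxx ✓), payload 100010.
Byte 4: 0xA7 = 10100111 (10xxxxxx ✓), payload 100111.
Concatenate: 000010110100010100111 = 0x168A7 (21 bits → U+168A7).

U+168A7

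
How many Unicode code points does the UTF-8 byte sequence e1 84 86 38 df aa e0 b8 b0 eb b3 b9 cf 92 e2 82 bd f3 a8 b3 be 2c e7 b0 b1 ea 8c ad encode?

11

Byte at offset 0: 0xE1 = 11100001 → 3-byte char (#1). Advance 3.
Byte at offset 3: 0x38 = 00111000 → 1-byte char (#2). Advance 1.
Byte at offset 4: 0xDF = 11011111 → 2-byte char (#3). Advance 2.
Byte at offset 6: 0xE0 = 11100000 → 3-byte char (#4). Advance 3.
Byte at offset 9: 0xEB = 11101011 → 3-byte char (#5). Advance 3.
Byte at offset 12: 0xCF = 11001111 → 2-byte char (#6). Advance 2.
Byte at offset 14: 0xE2 = 11100010 → 3-byte char (#7). Advance 3.
Byte at offset 17: 0xF3 = 11110011 → 4-byte char (#8). Advance 4.
Byte at offset 21: 0x2C = 00101100 → 1-byte char (#9). Advance 1.
Byte at offset 22: 0xE7 = 11100111 → 3-byte char (#10). Advance 3.
Byte at offset 25: 0xEA = 11101010 → 3-byte char (#11). Advance 3.
Reached end at offset 28 after 11 code points.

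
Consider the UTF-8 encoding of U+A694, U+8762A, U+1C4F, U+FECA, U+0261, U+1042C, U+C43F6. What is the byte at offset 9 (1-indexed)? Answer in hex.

0xB1

1-indexed offset 9 is 0-indexed offset 8.
U+A694 → 3-byte form EA 9A 94 at offsets 0–2.
U+8762A → 4-byte form F2 87 98 AA at offsets 3–6.
U+1C4F → 3-byte form E1 B1 8F at offsets 7–9.
Offset 8 falls in char 3's range; it's byte 2 of E1 B1 8F = 0xB1.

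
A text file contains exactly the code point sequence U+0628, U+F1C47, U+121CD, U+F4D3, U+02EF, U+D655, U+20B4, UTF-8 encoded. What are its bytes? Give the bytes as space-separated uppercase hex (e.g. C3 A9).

U+0628: 2-byte form → D8 A8.
U+F1C47: 4-byte form → F3 B1 B1 87.
U+121CD: 4-byte form → F0 92 87 8D.
U+F4D3: 3-byte form → EF 93 93.
U+02EF: 2-byte form → CB AF.
U+D655: 3-byte form → ED 99 95.
U+20B4: 3-byte form → E2 82 B4.
Concatenated (21 bytes): D8 A8 F3 B1 B1 87 F0 92 87 8D EF 93 93 CB AF ED 99 95 E2 82 B4.

D8 A8 F3 B1 B1 87 F0 92 87 8D EF 93 93 CB AF ED 99 95 E2 82 B4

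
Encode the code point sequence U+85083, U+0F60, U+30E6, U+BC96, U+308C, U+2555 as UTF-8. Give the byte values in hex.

F2 85 82 83 E0 BD A0 E3 83 A6 EB B2 96 E3 82 8C E2 95 95

U+85083: 4-byte form → F2 85 82 83.
U+0F60: 3-byte form → E0 BD A0.
U+30E6: 3-byte form → E3 83 A6.
U+BC96: 3-byte form → EB B2 96.
U+308C: 3-byte form → E3 82 8C.
U+2555: 3-byte form → E2 95 95.
Concatenated (19 bytes): F2 85 82 83 E0 BD A0 E3 83 A6 EB B2 96 E3 82 8C E2 95 95.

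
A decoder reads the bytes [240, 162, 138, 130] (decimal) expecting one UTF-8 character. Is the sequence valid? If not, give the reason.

Leading byte 0xF0 = 11110000 → 4-byte form.
Continuation bytes 0xA2=10100010, 0x8A=10001010, 0x82=10000010 all match 10xxxxxx.
Decoded value 0x22282 is ≥ 0x10000 (shortest form) and not a surrogate.

valid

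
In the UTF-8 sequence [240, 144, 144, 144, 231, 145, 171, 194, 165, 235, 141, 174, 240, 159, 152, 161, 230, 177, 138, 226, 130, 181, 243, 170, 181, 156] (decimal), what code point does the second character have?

U+746B

Offset 0: leading byte 0xF0 = 11110000 → 4-byte char #1 = F0 90 90 90.
Offset 4: leading byte 0xE7 = 11100111 → 3-byte char #2 = E7 91 AB.
Leading byte 0xE7 = 11100111 matches 1110xxxx → 3-byte sequence.
Byte 1: 0xE7 = 11100111, payload 0111 (4 bits).
Byte 2: 0x91 = 10010001 (10xxxxxx ✓), payload 010001.
Byte 3: 0xAB = 10101011 (10xxxxxx ✓), payload 101011.
Concatenate: 0111010001101011 = 0x746B (16 bits → U+746B).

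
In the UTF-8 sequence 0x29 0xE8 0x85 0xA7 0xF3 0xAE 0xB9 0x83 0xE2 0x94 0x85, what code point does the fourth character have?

Offset 0: leading byte 0x29 = 00101001 → 1-byte char #1 = 29.
Offset 1: leading byte 0xE8 = 11101000 → 3-byte char #2 = E8 85 A7.
Offset 4: leading byte 0xF3 = 11110011 → 4-byte char #3 = F3 AE B9 83.
Offset 8: leading byte 0xE2 = 11100010 → 3-byte char #4 = E2 94 85.
Leading byte 0xE2 = 11100010 matches 1110xxxx → 3-byte sequence.
Byte 1: 0xE2 = 11100010, payload 0010 (4 bits).
Byte 2: 0x94 = 10010100 (10xxxxxx ✓), payload 010100.
Byte 3: 0x85 = 10000101 (10xxxxxx ✓), payload 000101.
Concatenate: 0010010100000101 = 0x2505 (16 bits → U+2505).

U+2505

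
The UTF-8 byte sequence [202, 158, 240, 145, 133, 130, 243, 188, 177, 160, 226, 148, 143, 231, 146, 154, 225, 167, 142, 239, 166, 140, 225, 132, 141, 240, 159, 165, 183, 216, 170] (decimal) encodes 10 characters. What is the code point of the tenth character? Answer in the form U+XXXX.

U+062A

Offset 0: leading byte 0xCA = 11001010 → 2-byte char #1 = CA 9E.
Offset 2: leading byte 0xF0 = 11110000 → 4-byte char #2 = F0 91 85 82.
Offset 6: leading byte 0xF3 = 11110011 → 4-byte char #3 = F3 BC B1 A0.
Offset 10: leading byte 0xE2 = 11100010 → 3-byte char #4 = E2 94 8F.
Offset 13: leading byte 0xE7 = 11100111 → 3-byte char #5 = E7 92 9A.
Offset 16: leading byte 0xE1 = 11100001 → 3-byte char #6 = E1 A7 8E.
Offset 19: leading byte 0xEF = 11101111 → 3-byte char #7 = EF A6 8C.
Offset 22: leading byte 0xE1 = 11100001 → 3-byte char #8 = E1 84 8D.
Offset 25: leading byte 0xF0 = 11110000 → 4-byte char #9 = F0 9F A5 B7.
Offset 29: leading byte 0xD8 = 11011000 → 2-byte char #10 = D8 AA.
Leading byte 0xD8 = 11011000 matches 110xxxxx → 2-byte sequence.
Byte 1: 0xD8 = 11011000, payload 11000 (5 bits).
Byte 2: 0xAA = 10101010 (10xxxxxx ✓), payload 101010.
Concatenate: 11000101010 = 0x62A (11 bits → U+062A).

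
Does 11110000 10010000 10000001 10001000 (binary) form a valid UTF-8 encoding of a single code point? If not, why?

valid

Leading byte 0xF0 = 11110000 → 4-byte form.
Continuation bytes 0x90=10010000, 0x81=10000001, 0x88=10001000 all match 10xxxxxx.
Decoded value 0x10048 is ≥ 0x10000 (shortest form) and not a surrogate.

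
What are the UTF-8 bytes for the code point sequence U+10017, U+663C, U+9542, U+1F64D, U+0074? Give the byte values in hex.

U+10017: 4-byte form → F0 90 80 97.
U+663C: 3-byte form → E6 98 BC.
U+9542: 3-byte form → E9 95 82.
U+1F64D: 4-byte form → F0 9F 99 8D.
U+0074: 1-byte form → 74.
Concatenated (15 bytes): F0 90 80 97 E6 98 BC E9 95 82 F0 9F 99 8D 74.

F0 90 80 97 E6 98 BC E9 95 82 F0 9F 99 8D 74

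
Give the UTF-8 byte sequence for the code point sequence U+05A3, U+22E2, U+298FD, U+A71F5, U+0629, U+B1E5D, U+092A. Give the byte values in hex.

U+05A3: 2-byte form → D6 A3.
U+22E2: 3-byte form → E2 8B A2.
U+298FD: 4-byte form → F0 A9 A3 BD.
U+A71F5: 4-byte form → F2 A7 87 B5.
U+0629: 2-byte form → D8 A9.
U+B1E5D: 4-byte form → F2 B1 B9 9D.
U+092A: 3-byte form → E0 A4 AA.
Concatenated (22 bytes): D6 A3 E2 8B A2 F0 A9 A3 BD F2 A7 87 B5 D8 A9 F2 B1 B9 9D E0 A4 AA.

D6 A3 E2 8B A2 F0 A9 A3 BD F2 A7 87 B5 D8 A9 F2 B1 B9 9D E0 A4 AA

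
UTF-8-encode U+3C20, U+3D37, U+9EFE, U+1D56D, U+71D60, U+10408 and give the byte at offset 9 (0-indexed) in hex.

0xF0

U+3C20 → 3-byte form E3 B0 A0 at offsets 0–2.
U+3D37 → 3-byte form E3 B4 B7 at offsets 3–5.
U+9EFE → 3-byte form E9 BB BE at offsets 6–8.
U+1D56D → 4-byte form F0 9D 95 AD at offsets 9–12.
Offset 9 falls in char 4's range; it's byte 1 of F0 9D 95 AD = 0xF0.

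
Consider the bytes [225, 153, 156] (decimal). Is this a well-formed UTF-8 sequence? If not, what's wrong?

valid

Leading byte 0xE1 = 11100001 → 3-byte form.
Continuation bytes 0x99=10011001, 0x9C=10011100 all match 10xxxxxx.
Decoded value 0x165C is ≥ 0x800 (shortest form) and not a surrogate.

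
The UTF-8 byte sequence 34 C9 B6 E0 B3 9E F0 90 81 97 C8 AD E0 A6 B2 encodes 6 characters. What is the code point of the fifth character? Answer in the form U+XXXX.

U+022D

Offset 0: leading byte 0x34 = 00110100 → 1-byte char #1 = 34.
Offset 1: leading byte 0xC9 = 11001001 → 2-byte char #2 = C9 B6.
Offset 3: leading byte 0xE0 = 11100000 → 3-byte char #3 = E0 B3 9E.
Offset 6: leading byte 0xF0 = 11110000 → 4-byte char #4 = F0 90 81 97.
Offset 10: leading byte 0xC8 = 11001000 → 2-byte char #5 = C8 AD.
Leading byte 0xC8 = 11001000 matches 110xxxxx → 2-byte sequence.
Byte 1: 0xC8 = 11001000, payload 01000 (5 bits).
Byte 2: 0xAD = 10101101 (10xxxxxx ✓), payload 101101.
Concatenate: 01000101101 = 0x22D (11 bits → U+022D).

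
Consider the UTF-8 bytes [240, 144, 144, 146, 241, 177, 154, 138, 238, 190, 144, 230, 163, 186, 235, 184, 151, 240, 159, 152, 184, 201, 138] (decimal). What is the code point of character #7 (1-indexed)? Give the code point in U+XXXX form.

Offset 0: leading byte 0xF0 = 11110000 → 4-byte char #1 = F0 90 90 92.
Offset 4: leading byte 0xF1 = 11110001 → 4-byte char #2 = F1 B1 9A 8A.
Offset 8: leading byte 0xEE = 11101110 → 3-byte char #3 = EE BE 90.
Offset 11: leading byte 0xE6 = 11100110 → 3-byte char #4 = E6 A3 BA.
Offset 14: leading byte 0xEB = 11101011 → 3-byte char #5 = EB B8 97.
Offset 17: leading byte 0xF0 = 11110000 → 4-byte char #6 = F0 9F 98 B8.
Offset 21: leading byte 0xC9 = 11001001 → 2-byte char #7 = C9 8A.
Leading byte 0xC9 = 11001001 matches 110xxxxx → 2-byte sequence.
Byte 1: 0xC9 = 11001001, payload 01001 (5 bits).
Byte 2: 0x8A = 10001010 (10xxxxxx ✓), payload 001010.
Concatenate: 01001001010 = 0x24A (11 bits → U+024A).

U+024A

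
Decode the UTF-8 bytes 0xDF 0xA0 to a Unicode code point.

Leading byte 0xDF = 11011111 matches 110xxxxx → 2-byte sequence.
Byte 1: 0xDF = 11011111, payload 11111 (5 bits).
Byte 2: 0xA0 = 10100000 (10xxxxxx ✓), payload 100000.
Concatenate: 11111100000 = 0x7E0 (11 bits → U+07E0).

U+07E0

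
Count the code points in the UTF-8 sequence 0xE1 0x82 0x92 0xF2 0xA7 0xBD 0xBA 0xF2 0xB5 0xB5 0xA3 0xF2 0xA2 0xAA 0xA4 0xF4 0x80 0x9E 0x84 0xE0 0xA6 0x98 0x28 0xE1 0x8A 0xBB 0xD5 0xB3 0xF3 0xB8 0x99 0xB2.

Byte at offset 0: 0xE1 = 11100001 → 3-byte char (#1). Advance 3.
Byte at offset 3: 0xF2 = 11110010 → 4-byte char (#2). Advance 4.
Byte at offset 7: 0xF2 = 11110010 → 4-byte char (#3). Advance 4.
Byte at offset 11: 0xF2 = 11110010 → 4-byte char (#4). Advance 4.
Byte at offset 15: 0xF4 = 11110100 → 4-byte char (#5). Advance 4.
Byte at offset 19: 0xE0 = 11100000 → 3-byte char (#6). Advance 3.
Byte at offset 22: 0x28 = 00101000 → 1-byte char (#7). Advance 1.
Byte at offset 23: 0xE1 = 11100001 → 3-byte char (#8). Advance 3.
Byte at offset 26: 0xD5 = 11010101 → 2-byte char (#9). Advance 2.
Byte at offset 28: 0xF3 = 11110011 → 4-byte char (#10). Advance 4.
Reached end at offset 32 after 10 code points.

10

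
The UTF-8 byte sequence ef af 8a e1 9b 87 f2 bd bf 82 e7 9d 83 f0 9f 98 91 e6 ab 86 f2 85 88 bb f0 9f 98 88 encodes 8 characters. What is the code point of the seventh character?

Offset 0: leading byte 0xEF = 11101111 → 3-byte char #1 = EF AF 8A.
Offset 3: leading byte 0xE1 = 11100001 → 3-byte char #2 = E1 9B 87.
Offset 6: leading byte 0xF2 = 11110010 → 4-byte char #3 = F2 BD BF 82.
Offset 10: leading byte 0xE7 = 11100111 → 3-byte char #4 = E7 9D 83.
Offset 13: leading byte 0xF0 = 11110000 → 4-byte char #5 = F0 9F 98 91.
Offset 17: leading byte 0xE6 = 11100110 → 3-byte char #6 = E6 AB 86.
Offset 20: leading byte 0xF2 = 11110010 → 4-byte char #7 = F2 85 88 BB.
Leading byte 0xF2 = 11110010 matches 11110xxx → 4-byte sequence.
Byte 1: 0xF2 = 11110010, payload 010 (3 bits).
Byte 2: 0x85 = 10000101 (10xxxxxx ✓), payload 000101.
Byte 3: 0x88 = 10001000 (10xxxxxx ✓), payload 001000.
Byte 4: 0xBB = 10111011 (10xxxxxx ✓), payload 111011.
Concatenate: 010000101001000111011 = 0x8523B (21 bits → U+8523B).

U+8523B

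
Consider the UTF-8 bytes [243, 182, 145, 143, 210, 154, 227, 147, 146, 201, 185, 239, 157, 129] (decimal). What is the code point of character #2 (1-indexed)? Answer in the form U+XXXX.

Offset 0: leading byte 0xF3 = 11110011 → 4-byte char #1 = F3 B6 91 8F.
Offset 4: leading byte 0xD2 = 11010010 → 2-byte char #2 = D2 9A.
Leading byte 0xD2 = 11010010 matches 110xxxxx → 2-byte sequence.
Byte 1: 0xD2 = 11010010, payload 10010 (5 bits).
Byte 2: 0x9A = 10011010 (10xxxxxx ✓), payload 011010.
Concatenate: 10010011010 = 0x49A (11 bits → U+049A).

U+049A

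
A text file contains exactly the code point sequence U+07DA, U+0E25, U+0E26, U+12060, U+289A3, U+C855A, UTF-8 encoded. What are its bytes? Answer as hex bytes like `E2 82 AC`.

DF 9A E0 B8 A5 E0 B8 A6 F0 92 81 A0 F0 A8 A6 A3 F3 88 95 9A

U+07DA: 2-byte form → DF 9A.
U+0E25: 3-byte form → E0 B8 A5.
U+0E26: 3-byte form → E0 B8 A6.
U+12060: 4-byte form → F0 92 81 A0.
U+289A3: 4-byte form → F0 A8 A6 A3.
U+C855A: 4-byte form → F3 88 95 9A.
Concatenated (20 bytes): DF 9A E0 B8 A5 E0 B8 A6 F0 92 81 A0 F0 A8 A6 A3 F3 88 95 9A.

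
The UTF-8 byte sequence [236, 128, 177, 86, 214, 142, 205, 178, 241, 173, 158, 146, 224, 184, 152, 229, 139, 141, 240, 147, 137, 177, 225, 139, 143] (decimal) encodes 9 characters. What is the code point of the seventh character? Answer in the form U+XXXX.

U+52CD

Offset 0: leading byte 0xEC = 11101100 → 3-byte char #1 = EC 80 B1.
Offset 3: leading byte 0x56 = 01010110 → 1-byte char #2 = 56.
Offset 4: leading byte 0xD6 = 11010110 → 2-byte char #3 = D6 8E.
Offset 6: leading byte 0xCD = 11001101 → 2-byte char #4 = CD B2.
Offset 8: leading byte 0xF1 = 11110001 → 4-byte char #5 = F1 AD 9E 92.
Offset 12: leading byte 0xE0 = 11100000 → 3-byte char #6 = E0 B8 98.
Offset 15: leading byte 0xE5 = 11100101 → 3-byte char #7 = E5 8B 8D.
Leading byte 0xE5 = 11100101 matches 1110xxxx → 3-byte sequence.
Byte 1: 0xE5 = 11100101, payload 0101 (4 bits).
Byte 2: 0x8B = 10001011 (10xxxxxx ✓), payload 001011.
Byte 3: 0x8D = 10001101 (10xxxxxx ✓), payload 001101.
Concatenate: 0101001011001101 = 0x52CD (16 bits → U+52CD).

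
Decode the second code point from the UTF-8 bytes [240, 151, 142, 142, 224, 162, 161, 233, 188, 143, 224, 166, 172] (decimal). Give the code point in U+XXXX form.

U+08A1

Offset 0: leading byte 0xF0 = 11110000 → 4-byte char #1 = F0 97 8E 8E.
Offset 4: leading byte 0xE0 = 11100000 → 3-byte char #2 = E0 A2 A1.
Leading byte 0xE0 = 11100000 matches 1110xxxx → 3-byte sequence.
Byte 1: 0xE0 = 11100000, payload 0000 (4 bits).
Byte 2: 0xA2 = 10100010 (10xxxxxx ✓), payload 100010.
Byte 3: 0xA1 = 10100001 (10xxxxxx ✓), payload 100001.
Concatenate: 0000100010100001 = 0x8A1 (16 bits → U+08A1).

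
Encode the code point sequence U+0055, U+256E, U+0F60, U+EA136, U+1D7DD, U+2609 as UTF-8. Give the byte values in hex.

55 E2 95 AE E0 BD A0 F3 AA 84 B6 F0 9D 9F 9D E2 98 89

U+0055: 1-byte form → 55.
U+256E: 3-byte form → E2 95 AE.
U+0F60: 3-byte form → E0 BD A0.
U+EA136: 4-byte form → F3 AA 84 B6.
U+1D7DD: 4-byte form → F0 9D 9F 9D.
U+2609: 3-byte form → E2 98 89.
Concatenated (18 bytes): 55 E2 95 AE E0 BD A0 F3 AA 84 B6 F0 9D 9F 9D E2 98 89.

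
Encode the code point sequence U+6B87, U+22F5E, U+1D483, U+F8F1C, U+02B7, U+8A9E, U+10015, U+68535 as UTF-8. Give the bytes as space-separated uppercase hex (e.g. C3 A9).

U+6B87: 3-byte form → E6 AE 87.
U+22F5E: 4-byte form → F0 A2 BD 9E.
U+1D483: 4-byte form → F0 9D 92 83.
U+F8F1C: 4-byte form → F3 B8 BC 9C.
U+02B7: 2-byte form → CA B7.
U+8A9E: 3-byte form → E8 AA 9E.
U+10015: 4-byte form → F0 90 80 95.
U+68535: 4-byte form → F1 A8 94 B5.
Concatenated (28 bytes): E6 AE 87 F0 A2 BD 9E F0 9D 92 83 F3 B8 BC 9C CA B7 E8 AA 9E F0 90 80 95 F1 A8 94 B5.

E6 AE 87 F0 A2 BD 9E F0 9D 92 83 F3 B8 BC 9C CA B7 E8 AA 9E F0 90 80 95 F1 A8 94 B5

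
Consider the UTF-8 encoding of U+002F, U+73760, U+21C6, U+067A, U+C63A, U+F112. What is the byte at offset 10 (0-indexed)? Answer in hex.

0xEC

U+002F → 1-byte form 2F at offsets 0–0.
U+73760 → 4-byte form F1 B3 9D A0 at offsets 1–4.
U+21C6 → 3-byte form E2 87 86 at offsets 5–7.
U+067A → 2-byte form D9 BA at offsets 8–9.
U+C63A → 3-byte form EC 98 BA at offsets 10–12.
Offset 10 falls in char 5's range; it's byte 1 of EC 98 BA = 0xEC.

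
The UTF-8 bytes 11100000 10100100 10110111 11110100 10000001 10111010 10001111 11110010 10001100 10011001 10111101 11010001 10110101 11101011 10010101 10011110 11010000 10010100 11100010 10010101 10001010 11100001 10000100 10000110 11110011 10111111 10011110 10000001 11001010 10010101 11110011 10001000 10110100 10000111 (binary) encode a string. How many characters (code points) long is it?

Byte at offset 0: 0xE0 = 11100000 → 3-byte char (#1). Advance 3.
Byte at offset 3: 0xF4 = 11110100 → 4-byte char (#2). Advance 4.
Byte at offset 7: 0xF2 = 11110010 → 4-byte char (#3). Advance 4.
Byte at offset 11: 0xD1 = 11010001 → 2-byte char (#4). Advance 2.
Byte at offset 13: 0xEB = 11101011 → 3-byte char (#5). Advance 3.
Byte at offset 16: 0xD0 = 11010000 → 2-byte char (#6). Advance 2.
Byte at offset 18: 0xE2 = 11100010 → 3-byte char (#7). Advance 3.
Byte at offset 21: 0xE1 = 11100001 → 3-byte char (#8). Advance 3.
Byte at offset 24: 0xF3 = 11110011 → 4-byte char (#9). Advance 4.
Byte at offset 28: 0xCA = 11001010 → 2-byte char (#10). Advance 2.
Byte at offset 30: 0xF3 = 11110011 → 4-byte char (#11). Advance 4.
Reached end at offset 34 after 11 code points.

11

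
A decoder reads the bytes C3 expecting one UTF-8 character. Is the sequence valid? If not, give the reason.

invalid (sequence truncated)

Leading byte 0xC3 = 11000011 → 2-byte form, but only 1 byte is present.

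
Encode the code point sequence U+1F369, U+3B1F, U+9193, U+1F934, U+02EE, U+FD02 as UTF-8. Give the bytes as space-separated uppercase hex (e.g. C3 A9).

U+1F369: 4-byte form → F0 9F 8D A9.
U+3B1F: 3-byte form → E3 AC 9F.
U+9193: 3-byte form → E9 86 93.
U+1F934: 4-byte form → F0 9F A4 B4.
U+02EE: 2-byte form → CB AE.
U+FD02: 3-byte form → EF B4 82.
Concatenated (19 bytes): F0 9F 8D A9 E3 AC 9F E9 86 93 F0 9F A4 B4 CB AE EF B4 82.

F0 9F 8D A9 E3 AC 9F E9 86 93 F0 9F A4 B4 CB AE EF B4 82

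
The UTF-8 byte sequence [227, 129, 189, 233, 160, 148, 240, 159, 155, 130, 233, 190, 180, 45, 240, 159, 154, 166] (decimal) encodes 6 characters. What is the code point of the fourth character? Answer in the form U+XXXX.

U+9FB4

Offset 0: leading byte 0xE3 = 11100011 → 3-byte char #1 = E3 81 BD.
Offset 3: leading byte 0xE9 = 11101001 → 3-byte char #2 = E9 A0 94.
Offset 6: leading byte 0xF0 = 11110000 → 4-byte char #3 = F0 9F 9B 82.
Offset 10: leading byte 0xE9 = 11101001 → 3-byte char #4 = E9 BE B4.
Leading byte 0xE9 = 11101001 matches 1110xxxx → 3-byte sequence.
Byte 1: 0xE9 = 11101001, payload 1001 (4 bits).
Byte 2: 0xBE = 10111110 (10xxxxxx ✓), payload 111110.
Byte 3: 0xB4 = 10110100 (10xxxxxx ✓), payload 110100.
Concatenate: 1001111110110100 = 0x9FB4 (16 bits → U+9FB4).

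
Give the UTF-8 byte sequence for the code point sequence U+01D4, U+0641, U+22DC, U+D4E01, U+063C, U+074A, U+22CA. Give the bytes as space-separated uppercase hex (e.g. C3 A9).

U+01D4: 2-byte form → C7 94.
U+0641: 2-byte form → D9 81.
U+22DC: 3-byte form → E2 8B 9C.
U+D4E01: 4-byte form → F3 94 B8 81.
U+063C: 2-byte form → D8 BC.
U+074A: 2-byte form → DD 8A.
U+22CA: 3-byte form → E2 8B 8A.
Concatenated (18 bytes): C7 94 D9 81 E2 8B 9C F3 94 B8 81 D8 BC DD 8A E2 8B 8A.

C7 94 D9 81 E2 8B 9C F3 94 B8 81 D8 BC DD 8A E2 8B 8A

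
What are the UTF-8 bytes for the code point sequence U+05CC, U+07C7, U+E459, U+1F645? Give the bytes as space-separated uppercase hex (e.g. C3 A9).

D7 8C DF 87 EE 91 99 F0 9F 99 85

U+05CC: 2-byte form → D7 8C.
U+07C7: 2-byte form → DF 87.
U+E459: 3-byte form → EE 91 99.
U+1F645: 4-byte form → F0 9F 99 85.
Concatenated (11 bytes): D7 8C DF 87 EE 91 99 F0 9F 99 85.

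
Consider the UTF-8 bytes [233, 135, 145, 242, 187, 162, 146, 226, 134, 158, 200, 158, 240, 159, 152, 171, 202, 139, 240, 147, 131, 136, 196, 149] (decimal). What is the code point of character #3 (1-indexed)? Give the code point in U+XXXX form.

Offset 0: leading byte 0xE9 = 11101001 → 3-byte char #1 = E9 87 91.
Offset 3: leading byte 0xF2 = 11110010 → 4-byte char #2 = F2 BB A2 92.
Offset 7: leading byte 0xE2 = 11100010 → 3-byte char #3 = E2 86 9E.
Leading byte 0xE2 = 11100010 matches 1110xxxx → 3-byte sequence.
Byte 1: 0xE2 = 11100010, payload 0010 (4 bits).
Byte 2: 0x86 = 10000110 (10xxxxxx ✓), payload 000110.
Byte 3: 0x9E = 10011110 (10xxxxxx ✓), payload 011110.
Concatenate: 0010000110011110 = 0x219E (16 bits → U+219E).

U+219E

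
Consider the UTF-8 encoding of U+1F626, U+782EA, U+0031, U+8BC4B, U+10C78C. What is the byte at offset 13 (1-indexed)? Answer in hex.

1-indexed offset 13 is 0-indexed offset 12.
U+1F626 → 4-byte form F0 9F 98 A6 at offsets 0–3.
U+782EA → 4-byte form F1 B8 8B AA at offsets 4–7.
U+0031 → 1-byte form 31 at offsets 8–8.
U+8BC4B → 4-byte form F2 8B B1 8B at offsets 9–12.
Offset 12 falls in char 4's range; it's byte 4 of F2 8B B1 8B = 0x8B.

0x8B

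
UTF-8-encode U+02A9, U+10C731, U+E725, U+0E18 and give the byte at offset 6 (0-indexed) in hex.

0xEE

U+02A9 → 2-byte form CA A9 at offsets 0–1.
U+10C731 → 4-byte form F4 8C 9C B1 at offsets 2–5.
U+E725 → 3-byte form EE 9C A5 at offsets 6–8.
Offset 6 falls in char 3's range; it's byte 1 of EE 9C A5 = 0xEE.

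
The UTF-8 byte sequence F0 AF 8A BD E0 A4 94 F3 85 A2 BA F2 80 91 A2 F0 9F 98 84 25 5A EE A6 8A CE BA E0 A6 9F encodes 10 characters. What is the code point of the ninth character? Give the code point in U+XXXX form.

U+03BA

Offset 0: leading byte 0xF0 = 11110000 → 4-byte char #1 = F0 AF 8A BD.
Offset 4: leading byte 0xE0 = 11100000 → 3-byte char #2 = E0 A4 94.
Offset 7: leading byte 0xF3 = 11110011 → 4-byte char #3 = F3 85 A2 BA.
Offset 11: leading byte 0xF2 = 11110010 → 4-byte char #4 = F2 80 91 A2.
Offset 15: leading byte 0xF0 = 11110000 → 4-byte char #5 = F0 9F 98 84.
Offset 19: leading byte 0x25 = 00100101 → 1-byte char #6 = 25.
Offset 20: leading byte 0x5A = 01011010 → 1-byte char #7 = 5A.
Offset 21: leading byte 0xEE = 11101110 → 3-byte char #8 = EE A6 8A.
Offset 24: leading byte 0xCE = 11001110 → 2-byte char #9 = CE BA.
Leading byte 0xCE = 11001110 matches 110xxxxx → 2-byte sequence.
Byte 1: 0xCE = 11001110, payload 01110 (5 bits).
Byte 2: 0xBA = 10111010 (10xxxxxx ✓), payload 111010.
Concatenate: 01110111010 = 0x3BA (11 bits → U+03BA).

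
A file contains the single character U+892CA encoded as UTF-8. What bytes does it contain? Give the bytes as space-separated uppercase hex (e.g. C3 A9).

F2 89 8B 8A

U+892CA = 0x892CA = 561866 decimal. In range U+10000–U+10FFFF → 4-byte form: 11110xxx 10xxxxxx 10xxxxxx 10xxxxxx.
Binary (21 bits): 010001001001011001010.
Split 3+6+6+6: 010 | 001001 | 001011 | 001010.
Byte 1: 11110010 = 0xF2.
Byte 2: 10001001 = 0x89.
Byte 3: 10001011 = 0x8B.
Byte 4: 10001010 = 0x8A.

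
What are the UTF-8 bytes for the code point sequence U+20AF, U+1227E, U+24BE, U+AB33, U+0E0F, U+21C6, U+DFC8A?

E2 82 AF F0 92 89 BE E2 92 BE EA AC B3 E0 B8 8F E2 87 86 F3 9F B2 8A

U+20AF: 3-byte form → E2 82 AF.
U+1227E: 4-byte form → F0 92 89 BE.
U+24BE: 3-byte form → E2 92 BE.
U+AB33: 3-byte form → EA AC B3.
U+0E0F: 3-byte form → E0 B8 8F.
U+21C6: 3-byte form → E2 87 86.
U+DFC8A: 4-byte form → F3 9F B2 8A.
Concatenated (23 bytes): E2 82 AF F0 92 89 BE E2 92 BE EA AC B3 E0 B8 8F E2 87 86 F3 9F B2 8A.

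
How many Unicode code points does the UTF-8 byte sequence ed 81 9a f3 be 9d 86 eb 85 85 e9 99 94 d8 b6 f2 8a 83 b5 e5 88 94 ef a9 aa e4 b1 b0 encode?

9

Byte at offset 0: 0xED = 11101101 → 3-byte char (#1). Advance 3.
Byte at offset 3: 0xF3 = 11110011 → 4-byte char (#2). Advance 4.
Byte at offset 7: 0xEB = 11101011 → 3-byte char (#3). Advance 3.
Byte at offset 10: 0xE9 = 11101001 → 3-byte char (#4). Advance 3.
Byte at offset 13: 0xD8 = 11011000 → 2-byte char (#5). Advance 2.
Byte at offset 15: 0xF2 = 11110010 → 4-byte char (#6). Advance 4.
Byte at offset 19: 0xE5 = 11100101 → 3-byte char (#7). Advance 3.
Byte at offset 22: 0xEF = 11101111 → 3-byte char (#8). Advance 3.
Byte at offset 25: 0xE4 = 11100100 → 3-byte char (#9). Advance 3.
Reached end at offset 28 after 9 code points.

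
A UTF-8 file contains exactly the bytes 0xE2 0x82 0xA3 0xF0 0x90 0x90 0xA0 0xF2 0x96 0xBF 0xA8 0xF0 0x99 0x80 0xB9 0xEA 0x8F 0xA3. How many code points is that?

Byte at offset 0: 0xE2 = 11100010 → 3-byte char (#1). Advance 3.
Byte at offset 3: 0xF0 = 11110000 → 4-byte char (#2). Advance 4.
Byte at offset 7: 0xF2 = 11110010 → 4-byte char (#3). Advance 4.
Byte at offset 11: 0xF0 = 11110000 → 4-byte char (#4). Advance 4.
Byte at offset 15: 0xEA = 11101010 → 3-byte char (#5). Advance 3.
Reached end at offset 18 after 5 code points.

5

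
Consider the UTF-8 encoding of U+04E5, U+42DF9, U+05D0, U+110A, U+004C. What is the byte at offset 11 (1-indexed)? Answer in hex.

0x8A

1-indexed offset 11 is 0-indexed offset 10.
U+04E5 → 2-byte form D3 A5 at offsets 0–1.
U+42DF9 → 4-byte form F1 82 B7 B9 at offsets 2–5.
U+05D0 → 2-byte form D7 90 at offsets 6–7.
U+110A → 3-byte form E1 84 8A at offsets 8–10.
Offset 10 falls in char 4's range; it's byte 3 of E1 84 8A = 0x8A.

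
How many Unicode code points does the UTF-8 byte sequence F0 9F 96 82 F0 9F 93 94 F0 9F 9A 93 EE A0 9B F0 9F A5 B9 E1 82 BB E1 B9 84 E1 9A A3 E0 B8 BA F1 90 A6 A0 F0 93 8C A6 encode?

Byte at offset 0: 0xF0 = 11110000 → 4-byte char (#1). Advance 4.
Byte at offset 4: 0xF0 = 11110000 → 4-byte char (#2). Advance 4.
Byte at offset 8: 0xF0 = 11110000 → 4-byte char (#3). Advance 4.
Byte at offset 12: 0xEE = 11101110 → 3-byte char (#4). Advance 3.
Byte at offset 15: 0xF0 = 11110000 → 4-byte char (#5). Advance 4.
Byte at offset 19: 0xE1 = 11100001 → 3-byte char (#6). Advance 3.
Byte at offset 22: 0xE1 = 11100001 → 3-byte char (#7). Advance 3.
Byte at offset 25: 0xE1 = 11100001 → 3-byte char (#8). Advance 3.
Byte at offset 28: 0xE0 = 11100000 → 3-byte char (#9). Advance 3.
Byte at offset 31: 0xF1 = 11110001 → 4-byte char (#10). Advance 4.
Byte at offset 35: 0xF0 = 11110000 → 4-byte char (#11). Advance 4.
Reached end at offset 39 after 11 code points.

11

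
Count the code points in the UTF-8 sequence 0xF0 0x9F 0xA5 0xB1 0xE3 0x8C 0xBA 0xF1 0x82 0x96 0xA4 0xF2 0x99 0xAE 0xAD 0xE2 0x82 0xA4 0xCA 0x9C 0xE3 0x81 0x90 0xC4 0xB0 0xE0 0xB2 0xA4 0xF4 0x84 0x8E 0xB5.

Byte at offset 0: 0xF0 = 11110000 → 4-byte char (#1). Advance 4.
Byte at offset 4: 0xE3 = 11100011 → 3-byte char (#2). Advance 3.
Byte at offset 7: 0xF1 = 11110001 → 4-byte char (#3). Advance 4.
Byte at offset 11: 0xF2 = 11110010 → 4-byte char (#4). Advance 4.
Byte at offset 15: 0xE2 = 11100010 → 3-byte char (#5). Advance 3.
Byte at offset 18: 0xCA = 11001010 → 2-byte char (#6). Advance 2.
Byte at offset 20: 0xE3 = 11100011 → 3-byte char (#7). Advance 3.
Byte at offset 23: 0xC4 = 11000100 → 2-byte char (#8). Advance 2.
Byte at offset 25: 0xE0 = 11100000 → 3-byte char (#9). Advance 3.
Byte at offset 28: 0xF4 = 11110100 → 4-byte char (#10). Advance 4.
Reached end at offset 32 after 10 code points.

10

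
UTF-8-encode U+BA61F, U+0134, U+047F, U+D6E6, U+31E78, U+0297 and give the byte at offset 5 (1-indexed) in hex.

0xC4

1-indexed offset 5 is 0-indexed offset 4.
U+BA61F → 4-byte form F2 BA 98 9F at offsets 0–3.
U+0134 → 2-byte form C4 B4 at offsets 4–5.
Offset 4 falls in char 2's range; it's byte 1 of C4 B4 = 0xC4.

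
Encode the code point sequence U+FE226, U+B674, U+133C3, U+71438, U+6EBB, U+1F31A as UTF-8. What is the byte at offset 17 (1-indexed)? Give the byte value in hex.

0xBA

1-indexed offset 17 is 0-indexed offset 16.
U+FE226 → 4-byte form F3 BE 88 A6 at offsets 0–3.
U+B674 → 3-byte form EB 99 B4 at offsets 4–6.
U+133C3 → 4-byte form F0 93 8F 83 at offsets 7–10.
U+71438 → 4-byte form F1 B1 90 B8 at offsets 11–14.
U+6EBB → 3-byte form E6 BA BB at offsets 15–17.
Offset 16 falls in char 5's range; it's byte 2 of E6 BA BB = 0xBA.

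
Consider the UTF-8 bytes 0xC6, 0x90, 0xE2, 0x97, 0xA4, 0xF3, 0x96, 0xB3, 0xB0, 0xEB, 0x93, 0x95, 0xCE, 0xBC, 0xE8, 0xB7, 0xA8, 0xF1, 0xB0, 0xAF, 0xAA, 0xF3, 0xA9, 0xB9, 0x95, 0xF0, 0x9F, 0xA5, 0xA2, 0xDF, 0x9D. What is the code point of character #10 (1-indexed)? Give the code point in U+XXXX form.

Offset 0: leading byte 0xC6 = 11000110 → 2-byte char #1 = C6 90.
Offset 2: leading byte 0xE2 = 11100010 → 3-byte char #2 = E2 97 A4.
Offset 5: leading byte 0xF3 = 11110011 → 4-byte char #3 = F3 96 B3 B0.
Offset 9: leading byte 0xEB = 11101011 → 3-byte char #4 = EB 93 95.
Offset 12: leading byte 0xCE = 11001110 → 2-byte char #5 = CE BC.
Offset 14: leading byte 0xE8 = 11101000 → 3-byte char #6 = E8 B7 A8.
Offset 17: leading byte 0xF1 = 11110001 → 4-byte char #7 = F1 B0 AF AA.
Offset 21: leading byte 0xF3 = 11110011 → 4-byte char #8 = F3 A9 B9 95.
Offset 25: leading byte 0xF0 = 11110000 → 4-byte char #9 = F0 9F A5 A2.
Offset 29: leading byte 0xDF = 11011111 → 2-byte char #10 = DF 9D.
Leading byte 0xDF = 11011111 matches 110xxxxx → 2-byte sequence.
Byte 1: 0xDF = 11011111, payload 11111 (5 bits).
Byte 2: 0x9D = 10011101 (10xxxxxx ✓), payload 011101.
Concatenate: 11111011101 = 0x7DD (11 bits → U+07DD).

U+07DD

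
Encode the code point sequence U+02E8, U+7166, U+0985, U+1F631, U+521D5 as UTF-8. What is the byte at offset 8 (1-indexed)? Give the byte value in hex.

0x85

1-indexed offset 8 is 0-indexed offset 7.
U+02E8 → 2-byte form CB A8 at offsets 0–1.
U+7166 → 3-byte form E7 85 A6 at offsets 2–4.
U+0985 → 3-byte form E0 A6 85 at offsets 5–7.
Offset 7 falls in char 3's range; it's byte 3 of E0 A6 85 = 0x85.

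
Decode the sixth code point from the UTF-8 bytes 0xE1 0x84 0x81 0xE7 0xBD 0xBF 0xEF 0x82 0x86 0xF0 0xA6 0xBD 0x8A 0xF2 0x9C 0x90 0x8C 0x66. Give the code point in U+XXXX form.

Offset 0: leading byte 0xE1 = 11100001 → 3-byte char #1 = E1 84 81.
Offset 3: leading byte 0xE7 = 11100111 → 3-byte char #2 = E7 BD BF.
Offset 6: leading byte 0xEF = 11101111 → 3-byte char #3 = EF 82 86.
Offset 9: leading byte 0xF0 = 11110000 → 4-byte char #4 = F0 A6 BD 8A.
Offset 13: leading byte 0xF2 = 11110010 → 4-byte char #5 = F2 9C 90 8C.
Offset 17: leading byte 0x66 = 01100110 → 1-byte char #6 = 66.
Leading byte 0x66 = 01100110 matches 0xxxxxxx → 1-byte sequence.
Byte 1: 0x66 = 01100110, payload 1100110 (7 bits).
Concatenate: 1100110 = 0x66 (7 bits → U+0066).

U+0066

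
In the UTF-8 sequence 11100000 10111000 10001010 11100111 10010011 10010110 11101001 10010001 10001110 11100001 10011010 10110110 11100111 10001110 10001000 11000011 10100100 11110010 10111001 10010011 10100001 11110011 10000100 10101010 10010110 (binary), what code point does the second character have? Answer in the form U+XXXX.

Offset 0: leading byte 0xE0 = 11100000 → 3-byte char #1 = E0 B8 8A.
Offset 3: leading byte 0xE7 = 11100111 → 3-byte char #2 = E7 93 96.
Leading byte 0xE7 = 11100111 matches 1110xxxx → 3-byte sequence.
Byte 1: 0xE7 = 11100111, payload 0111 (4 bits).
Byte 2: 0x93 = 10010011 (10xxxxxx ✓), payload 010011.
Byte 3: 0x96 = 10010110 (10xxxxxx ✓), payload 010110.
Concatenate: 0111010011010110 = 0x74D6 (16 bits → U+74D6).

U+74D6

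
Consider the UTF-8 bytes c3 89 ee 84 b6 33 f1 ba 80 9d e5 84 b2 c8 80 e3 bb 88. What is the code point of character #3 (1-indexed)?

U+0033

Offset 0: leading byte 0xC3 = 11000011 → 2-byte char #1 = C3 89.
Offset 2: leading byte 0xEE = 11101110 → 3-byte char #2 = EE 84 B6.
Offset 5: leading byte 0x33 = 00110011 → 1-byte char #3 = 33.
Leading byte 0x33 = 00110011 matches 0xxxxxxx → 1-byte sequence.
Byte 1: 0x33 = 00110011, payload 0110011 (7 bits).
Concatenate: 0110011 = 0x33 (7 bits → U+0033).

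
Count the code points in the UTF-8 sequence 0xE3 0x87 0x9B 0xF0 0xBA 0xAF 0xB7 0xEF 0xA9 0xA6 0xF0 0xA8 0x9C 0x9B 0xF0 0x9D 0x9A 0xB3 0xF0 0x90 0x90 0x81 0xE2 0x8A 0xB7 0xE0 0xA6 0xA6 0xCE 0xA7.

Byte at offset 0: 0xE3 = 11100011 → 3-byte char (#1). Advance 3.
Byte at offset 3: 0xF0 = 11110000 → 4-byte char (#2). Advance 4.
Byte at offset 7: 0xEF = 11101111 → 3-byte char (#3). Advance 3.
Byte at offset 10: 0xF0 = 11110000 → 4-byte char (#4). Advance 4.
Byte at offset 14: 0xF0 = 11110000 → 4-byte char (#5). Advance 4.
Byte at offset 18: 0xF0 = 11110000 → 4-byte char (#6). Advance 4.
Byte at offset 22: 0xE2 = 11100010 → 3-byte char (#7). Advance 3.
Byte at offset 25: 0xE0 = 11100000 → 3-byte char (#8). Advance 3.
Byte at offset 28: 0xCE = 11001110 → 2-byte char (#9). Advance 2.
Reached end at offset 30 after 9 code points.

9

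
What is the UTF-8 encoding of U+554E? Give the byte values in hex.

U+554E = 0x554E = 21838 decimal. In range U+0800–U+FFFF → 3-byte form: 1110xxxx 10xxxxxx 10xxxxxx.
Binary (16 bits): 0101010101001110.
Split 4+6+6: 0101 | 010101 | 001110.
Byte 1: 11100101 = 0xE5.
Byte 2: 10010101 = 0x95.
Byte 3: 10001110 = 0x8E.

E5 95 8E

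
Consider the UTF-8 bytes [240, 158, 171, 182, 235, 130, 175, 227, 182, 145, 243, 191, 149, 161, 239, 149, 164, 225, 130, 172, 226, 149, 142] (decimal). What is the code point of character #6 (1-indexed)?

Offset 0: leading byte 0xF0 = 11110000 → 4-byte char #1 = F0 9E AB B6.
Offset 4: leading byte 0xEB = 11101011 → 3-byte char #2 = EB 82 AF.
Offset 7: leading byte 0xE3 = 11100011 → 3-byte char #3 = E3 B6 91.
Offset 10: leading byte 0xF3 = 11110011 → 4-byte char #4 = F3 BF 95 A1.
Offset 14: leading byte 0xEF = 11101111 → 3-byte char #5 = EF 95 A4.
Offset 17: leading byte 0xE1 = 11100001 → 3-byte char #6 = E1 82 AC.
Leading byte 0xE1 = 11100001 matches 1110xxxx → 3-byte sequence.
Byte 1: 0xE1 = 11100001, payload 0001 (4 bits).
Byte 2: 0x82 = 10000010 (10xxxxxx ✓), payload 000010.
Byte 3: 0xAC = 10101100 (10xxxxxx ✓), payload 101100.
Concatenate: 0001000010101100 = 0x10AC (16 bits → U+10AC).

U+10AC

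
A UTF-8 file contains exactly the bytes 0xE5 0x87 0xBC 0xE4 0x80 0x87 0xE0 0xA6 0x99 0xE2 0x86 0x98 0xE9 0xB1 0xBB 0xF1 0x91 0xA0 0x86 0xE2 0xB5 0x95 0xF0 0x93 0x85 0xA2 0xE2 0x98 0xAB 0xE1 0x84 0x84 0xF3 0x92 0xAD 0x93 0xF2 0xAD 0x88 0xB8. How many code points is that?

12

Byte at offset 0: 0xE5 = 11100101 → 3-byte char (#1). Advance 3.
Byte at offset 3: 0xE4 = 11100100 → 3-byte char (#2). Advance 3.
Byte at offset 6: 0xE0 = 11100000 → 3-byte char (#3). Advance 3.
Byte at offset 9: 0xE2 = 11100010 → 3-byte char (#4). Advance 3.
Byte at offset 12: 0xE9 = 11101001 → 3-byte char (#5). Advance 3.
Byte at offset 15: 0xF1 = 11110001 → 4-byte char (#6). Advance 4.
Byte at offset 19: 0xE2 = 11100010 → 3-byte char (#7). Advance 3.
Byte at offset 22: 0xF0 = 11110000 → 4-byte char (#8). Advance 4.
Byte at offset 26: 0xE2 = 11100010 → 3-byte char (#9). Advance 3.
Byte at offset 29: 0xE1 = 11100001 → 3-byte char (#10). Advance 3.
Byte at offset 32: 0xF3 = 11110011 → 4-byte char (#11). Advance 4.
Byte at offset 36: 0xF2 = 11110010 → 4-byte char (#12). Advance 4.
Reached end at offset 40 after 12 code points.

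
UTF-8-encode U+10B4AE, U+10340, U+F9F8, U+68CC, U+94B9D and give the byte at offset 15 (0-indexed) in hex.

U+10B4AE → 4-byte form F4 8B 92 AE at offsets 0–3.
U+10340 → 4-byte form F0 90 8D 80 at offsets 4–7.
U+F9F8 → 3-byte form EF A7 B8 at offsets 8–10.
U+68CC → 3-byte form E6 A3 8C at offsets 11–13.
U+94B9D → 4-byte form F2 94 AE 9D at offsets 14–17.
Offset 15 falls in char 5's range; it's byte 2 of F2 94 AE 9D = 0x94.

0x94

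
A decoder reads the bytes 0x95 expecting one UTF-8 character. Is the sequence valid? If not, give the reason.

invalid (continuation byte with no leading byte)

Byte 0x95 = 10010101 has the form 10xxxxxx — a continuation byte — but there is no preceding leading byte.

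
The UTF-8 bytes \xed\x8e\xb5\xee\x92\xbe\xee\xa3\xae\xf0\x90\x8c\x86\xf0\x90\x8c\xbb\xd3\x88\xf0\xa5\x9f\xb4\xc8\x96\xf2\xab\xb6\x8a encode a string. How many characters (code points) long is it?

Byte at offset 0: 0xED = 11101101 → 3-byte char (#1). Advance 3.
Byte at offset 3: 0xEE = 11101110 → 3-byte char (#2). Advance 3.
Byte at offset 6: 0xEE = 11101110 → 3-byte char (#3). Advance 3.
Byte at offset 9: 0xF0 = 11110000 → 4-byte char (#4). Advance 4.
Byte at offset 13: 0xF0 = 11110000 → 4-byte char (#5). Advance 4.
Byte at offset 17: 0xD3 = 11010011 → 2-byte char (#6). Advance 2.
Byte at offset 19: 0xF0 = 11110000 → 4-byte char (#7). Advance 4.
Byte at offset 23: 0xC8 = 11001000 → 2-byte char (#8). Advance 2.
Byte at offset 25: 0xF2 = 11110010 → 4-byte char (#9). Advance 4.
Reached end at offset 29 after 9 code points.

9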